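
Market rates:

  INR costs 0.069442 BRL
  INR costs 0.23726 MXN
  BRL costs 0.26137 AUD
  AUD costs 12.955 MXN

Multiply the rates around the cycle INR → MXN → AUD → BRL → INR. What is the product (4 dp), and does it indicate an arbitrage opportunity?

1.0090 (arbitrage exists)

Around INR → MXN → AUD → BRL → INR: 1 × 0.23726 ÷ 12.955 ÷ 0.26137 ÷ 0.069442 = 1.009042
Product > 1; profitable direction is INR → MXN → AUD → BRL → INR.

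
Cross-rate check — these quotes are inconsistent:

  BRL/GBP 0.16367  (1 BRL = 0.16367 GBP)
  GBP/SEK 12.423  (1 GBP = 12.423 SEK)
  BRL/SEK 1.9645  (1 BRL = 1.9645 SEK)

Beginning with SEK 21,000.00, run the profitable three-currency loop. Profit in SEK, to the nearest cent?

Profitable loop is SEK → BRL → GBP → SEK:
SEK 21,000.00 ÷ 1.9645 = BRL 10,689.74
BRL 10,689.74 × 0.16367 = GBP 1,749.59
GBP 1,749.59 × 12.423 = SEK 21,735.16
Profit = SEK 21,735.16 − SEK 21,000.00

Profit: SEK 735.16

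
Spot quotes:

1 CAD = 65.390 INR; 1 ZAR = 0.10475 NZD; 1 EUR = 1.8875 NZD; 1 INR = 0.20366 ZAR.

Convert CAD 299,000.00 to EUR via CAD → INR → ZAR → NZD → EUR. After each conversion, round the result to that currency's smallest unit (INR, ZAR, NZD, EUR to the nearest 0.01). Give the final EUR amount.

CAD 299,000.00 × 65.390 = INR 19,551,610.00
INR 19,551,610.00 × 0.20366 = ZAR 3,981,880.89
ZAR 3,981,880.89 × 0.10475 = NZD 417,102.02
NZD 417,102.02 ÷ 1.8875 = EUR 220,981.20

EUR 220,981.20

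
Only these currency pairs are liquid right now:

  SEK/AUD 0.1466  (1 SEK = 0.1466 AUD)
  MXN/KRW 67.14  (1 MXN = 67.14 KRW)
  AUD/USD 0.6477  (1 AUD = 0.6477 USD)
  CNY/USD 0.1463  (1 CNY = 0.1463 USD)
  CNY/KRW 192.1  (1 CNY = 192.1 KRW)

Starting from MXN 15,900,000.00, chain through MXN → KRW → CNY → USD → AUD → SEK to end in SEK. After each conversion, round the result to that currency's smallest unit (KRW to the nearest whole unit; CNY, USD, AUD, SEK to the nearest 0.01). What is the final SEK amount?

SEK 8,562,243.11

MXN 15,900,000.00 × 67.14 = KRW 1,067,526,000
KRW 1,067,526,000 ÷ 192.1 = CNY 5,557,136.91
CNY 5,557,136.91 × 0.1463 = USD 813,009.13
USD 813,009.13 ÷ 0.6477 = AUD 1,255,224.84
AUD 1,255,224.84 ÷ 0.1466 = SEK 8,562,243.11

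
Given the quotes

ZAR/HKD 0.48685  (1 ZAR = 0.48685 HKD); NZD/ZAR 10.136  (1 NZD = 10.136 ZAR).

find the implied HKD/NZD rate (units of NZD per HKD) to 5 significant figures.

1 HKD ÷ 0.48685 = 2.05402 ZAR
2.05402 ZAR ÷ 10.136 = 0.202646 NZD

HKD/NZD = 0.20265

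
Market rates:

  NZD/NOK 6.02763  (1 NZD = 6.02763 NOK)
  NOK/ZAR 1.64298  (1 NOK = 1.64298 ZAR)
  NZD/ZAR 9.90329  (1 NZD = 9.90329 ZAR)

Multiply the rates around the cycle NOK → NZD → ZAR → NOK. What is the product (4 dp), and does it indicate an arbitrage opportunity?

1.0000 (no arbitrage)

Around NOK → NZD → ZAR → NOK: 1 ÷ 6.02763 × 9.90329 ÷ 1.64298 = 1.000001
Product ≈ 1 (deviation 0.000%, within rounding noise).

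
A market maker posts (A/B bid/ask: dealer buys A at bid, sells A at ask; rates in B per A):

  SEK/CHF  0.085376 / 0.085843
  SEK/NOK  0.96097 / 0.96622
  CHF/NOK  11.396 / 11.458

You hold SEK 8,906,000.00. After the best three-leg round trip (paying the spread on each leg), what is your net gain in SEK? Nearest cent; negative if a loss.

Best loop SEK → CHF → NOK → SEK:
SEK 8,906,000.00 × 0.085376 (sell SEK at bid) = CHF 760,358.66
CHF 760,358.66 × 11.396 (sell CHF at bid) = NOK 8,665,047.24
NOK 8,665,047.24 ÷ 0.96622 (buy SEK at ask) = SEK 8,967,985.80

Net profit: SEK 61,985.80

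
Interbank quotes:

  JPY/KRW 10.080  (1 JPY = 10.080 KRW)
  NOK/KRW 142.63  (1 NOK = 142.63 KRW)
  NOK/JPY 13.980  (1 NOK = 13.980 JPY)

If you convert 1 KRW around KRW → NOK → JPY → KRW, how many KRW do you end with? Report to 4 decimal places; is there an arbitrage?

0.9880 (arbitrage exists)

Around KRW → NOK → JPY → KRW: 1 ÷ 142.63 × 13.980 × 10.080 = 0.988000
Product < 1; profitable direction is KRW → JPY → NOK → KRW.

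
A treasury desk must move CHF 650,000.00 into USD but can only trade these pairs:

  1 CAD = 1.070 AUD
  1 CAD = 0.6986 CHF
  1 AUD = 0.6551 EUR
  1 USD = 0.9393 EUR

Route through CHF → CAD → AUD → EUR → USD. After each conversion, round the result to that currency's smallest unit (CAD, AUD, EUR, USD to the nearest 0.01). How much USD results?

USD 694,339.43

CHF 650,000.00 ÷ 0.6986 = CAD 930,432.29
CAD 930,432.29 × 1.070 = AUD 995,562.55
AUD 995,562.55 × 0.6551 = EUR 652,193.03
EUR 652,193.03 ÷ 0.9393 = USD 694,339.43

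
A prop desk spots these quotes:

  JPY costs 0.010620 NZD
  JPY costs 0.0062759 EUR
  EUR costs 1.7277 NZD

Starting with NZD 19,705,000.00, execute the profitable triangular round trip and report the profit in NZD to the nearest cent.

Profit: NZD 413,531.19

Profitable loop is NZD → JPY → EUR → NZD:
NZD 19,705,000.00 ÷ 0.010620 = JPY 1,855,461,394
JPY 1,855,461,394 × 0.0062759 = EUR 11,644,690.16
EUR 11,644,690.16 × 1.7277 = NZD 20,118,531.19
Profit = NZD 20,118,531.19 − NZD 19,705,000.00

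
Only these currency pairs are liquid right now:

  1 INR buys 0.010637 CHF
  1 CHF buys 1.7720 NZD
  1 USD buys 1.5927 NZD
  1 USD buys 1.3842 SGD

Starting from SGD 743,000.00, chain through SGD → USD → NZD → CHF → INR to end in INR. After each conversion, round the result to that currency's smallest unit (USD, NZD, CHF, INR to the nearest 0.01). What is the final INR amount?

INR 45,356,660.71

SGD 743,000.00 ÷ 1.3842 = USD 536,772.14
USD 536,772.14 × 1.5927 = NZD 854,916.99
NZD 854,916.99 ÷ 1.7720 = CHF 482,458.80
CHF 482,458.80 ÷ 0.010637 = INR 45,356,660.71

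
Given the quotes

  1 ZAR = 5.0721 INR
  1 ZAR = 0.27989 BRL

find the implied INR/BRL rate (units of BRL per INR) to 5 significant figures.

1 INR ÷ 5.0721 = 0.197157 ZAR
0.197157 ZAR × 0.27989 = 0.0551823 BRL

INR/BRL = 0.055182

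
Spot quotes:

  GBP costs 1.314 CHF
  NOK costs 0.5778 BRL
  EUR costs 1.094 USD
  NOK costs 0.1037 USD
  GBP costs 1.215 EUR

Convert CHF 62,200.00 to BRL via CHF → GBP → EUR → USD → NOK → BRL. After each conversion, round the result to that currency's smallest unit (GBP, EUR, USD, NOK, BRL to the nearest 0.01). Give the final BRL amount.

CHF 62,200.00 ÷ 1.314 = GBP 47,336.38
GBP 47,336.38 × 1.215 = EUR 57,513.70
EUR 57,513.70 × 1.094 = USD 62,919.99
USD 62,919.99 ÷ 0.1037 = NOK 606,750.14
NOK 606,750.14 × 0.5778 = BRL 350,580.23

BRL 350,580.23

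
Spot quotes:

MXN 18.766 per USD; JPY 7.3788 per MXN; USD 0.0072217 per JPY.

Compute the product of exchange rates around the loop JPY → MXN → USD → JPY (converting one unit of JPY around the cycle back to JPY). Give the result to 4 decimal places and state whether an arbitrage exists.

Around JPY → MXN → USD → JPY: 1 ÷ 7.3788 ÷ 18.766 ÷ 0.0072217 = 1.000007
Product ≈ 1 (deviation 0.001%, within rounding noise).

1.0000 (no arbitrage)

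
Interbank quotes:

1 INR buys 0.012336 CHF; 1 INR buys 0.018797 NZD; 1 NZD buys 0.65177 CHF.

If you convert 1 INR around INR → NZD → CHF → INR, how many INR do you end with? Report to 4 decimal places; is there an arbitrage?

Around INR → NZD → CHF → INR: 1 × 0.018797 × 0.65177 ÷ 0.012336 = 0.993136
Product < 1; profitable direction is INR → CHF → NZD → INR.

0.9931 (arbitrage exists)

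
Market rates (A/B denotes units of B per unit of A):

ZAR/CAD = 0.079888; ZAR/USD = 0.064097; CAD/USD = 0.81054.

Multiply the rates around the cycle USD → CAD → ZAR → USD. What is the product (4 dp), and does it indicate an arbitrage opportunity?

Around USD → CAD → ZAR → USD: 1 ÷ 0.81054 ÷ 0.079888 × 0.064097 = 0.989878
Product < 1; profitable direction is USD → ZAR → CAD → USD.

0.9899 (arbitrage exists)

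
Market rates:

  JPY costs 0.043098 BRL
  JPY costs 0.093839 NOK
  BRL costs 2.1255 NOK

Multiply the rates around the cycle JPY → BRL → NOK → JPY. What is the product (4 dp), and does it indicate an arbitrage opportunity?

Around JPY → BRL → NOK → JPY: 1 × 0.043098 × 2.1255 ÷ 0.093839 = 0.976191
Product < 1; profitable direction is JPY → NOK → BRL → JPY.

0.9762 (arbitrage exists)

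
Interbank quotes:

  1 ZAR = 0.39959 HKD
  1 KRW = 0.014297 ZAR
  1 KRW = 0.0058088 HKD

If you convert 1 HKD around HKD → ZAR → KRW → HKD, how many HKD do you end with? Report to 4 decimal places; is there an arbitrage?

Around HKD → ZAR → KRW → HKD: 1 ÷ 0.39959 ÷ 0.014297 × 0.0058088 = 1.016780
Product > 1; profitable direction is HKD → ZAR → KRW → HKD.

1.0168 (arbitrage exists)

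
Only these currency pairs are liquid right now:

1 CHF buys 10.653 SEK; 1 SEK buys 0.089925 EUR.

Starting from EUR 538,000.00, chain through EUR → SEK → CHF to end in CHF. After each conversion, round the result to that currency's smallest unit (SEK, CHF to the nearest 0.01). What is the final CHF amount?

EUR 538,000.00 ÷ 0.089925 = SEK 5,982,763.41
SEK 5,982,763.41 ÷ 10.653 = CHF 561,603.62

CHF 561,603.62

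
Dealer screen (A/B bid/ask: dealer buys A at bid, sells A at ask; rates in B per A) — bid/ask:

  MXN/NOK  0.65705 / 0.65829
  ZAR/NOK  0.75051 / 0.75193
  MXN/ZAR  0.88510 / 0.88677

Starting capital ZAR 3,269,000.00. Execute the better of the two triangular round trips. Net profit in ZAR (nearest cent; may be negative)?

Net profit: ZAR 29,727.85

Best loop ZAR → NOK → MXN → ZAR:
ZAR 3,269,000.00 × 0.75051 (sell ZAR at bid) = NOK 2,453,417.19
NOK 2,453,417.19 ÷ 0.65829 (buy MXN at ask) = MXN 3,726,954.97
MXN 3,726,954.97 × 0.88510 (sell MXN at bid) = ZAR 3,298,727.85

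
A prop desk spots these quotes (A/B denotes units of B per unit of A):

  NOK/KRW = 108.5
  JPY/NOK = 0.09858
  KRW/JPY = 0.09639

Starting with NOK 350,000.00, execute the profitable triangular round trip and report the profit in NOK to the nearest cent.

Profit: NOK 10,843.24

Profitable loop is NOK → KRW → JPY → NOK:
NOK 350,000.00 × 108.5 = KRW 37,975,000
KRW 37,975,000 × 0.09639 = JPY 3,660,410
JPY 3,660,410 × 0.09858 = NOK 360,843.24
Profit = NOK 360,843.24 − NOK 350,000.00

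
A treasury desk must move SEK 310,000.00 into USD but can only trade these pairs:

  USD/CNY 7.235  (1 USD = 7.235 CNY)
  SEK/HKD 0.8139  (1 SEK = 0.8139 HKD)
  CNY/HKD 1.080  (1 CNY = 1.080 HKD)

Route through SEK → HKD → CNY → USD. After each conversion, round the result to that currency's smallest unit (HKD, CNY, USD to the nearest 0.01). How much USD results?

SEK 310,000.00 × 0.8139 = HKD 252,309.00
HKD 252,309.00 ÷ 1.080 = CNY 233,619.44
CNY 233,619.44 ÷ 7.235 = USD 32,290.18

USD 32,290.18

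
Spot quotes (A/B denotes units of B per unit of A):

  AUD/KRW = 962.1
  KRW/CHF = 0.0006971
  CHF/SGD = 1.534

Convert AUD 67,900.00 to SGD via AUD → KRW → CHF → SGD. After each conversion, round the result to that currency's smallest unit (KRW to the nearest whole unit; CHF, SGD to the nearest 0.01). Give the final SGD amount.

SGD 69,857.09

AUD 67,900.00 × 962.1 = KRW 65,326,590
KRW 65,326,590 × 0.0006971 = CHF 45,539.17
CHF 45,539.17 × 1.534 = SGD 69,857.09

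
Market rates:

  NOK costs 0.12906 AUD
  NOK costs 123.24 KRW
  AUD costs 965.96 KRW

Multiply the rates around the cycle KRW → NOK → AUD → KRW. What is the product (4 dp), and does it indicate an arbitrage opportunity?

Around KRW → NOK → AUD → KRW: 1 ÷ 123.24 × 0.12906 × 965.96 = 1.011577
Product > 1; profitable direction is KRW → NOK → AUD → KRW.

1.0116 (arbitrage exists)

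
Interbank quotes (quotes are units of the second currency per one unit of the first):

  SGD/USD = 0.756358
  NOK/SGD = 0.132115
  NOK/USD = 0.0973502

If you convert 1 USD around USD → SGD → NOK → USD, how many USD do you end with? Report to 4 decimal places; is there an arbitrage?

0.9742 (arbitrage exists)

Around USD → SGD → NOK → USD: 1 ÷ 0.756358 ÷ 0.132115 × 0.0973502 = 0.974221
Product < 1; profitable direction is USD → NOK → SGD → USD.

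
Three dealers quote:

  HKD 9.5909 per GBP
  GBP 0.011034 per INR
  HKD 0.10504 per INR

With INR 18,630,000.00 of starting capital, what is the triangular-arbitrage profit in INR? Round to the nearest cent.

Profit: INR 139,404.08

Profitable loop is INR → GBP → HKD → INR:
INR 18,630,000.00 × 0.011034 = GBP 205,563.42
GBP 205,563.42 × 9.5909 = HKD 1,971,538.20
HKD 1,971,538.20 ÷ 0.10504 = INR 18,769,404.08
Profit = INR 18,769,404.08 − INR 18,630,000.00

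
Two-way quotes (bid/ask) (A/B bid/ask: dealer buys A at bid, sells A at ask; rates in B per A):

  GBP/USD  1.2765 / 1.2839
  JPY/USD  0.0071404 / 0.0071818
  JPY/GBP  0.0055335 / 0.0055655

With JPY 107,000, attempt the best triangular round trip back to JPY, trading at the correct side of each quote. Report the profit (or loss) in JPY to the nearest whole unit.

Best loop JPY → USD → GBP → JPY:
JPY 107,000 × 0.0071404 (sell JPY at bid) = USD 764.02
USD 764.02 ÷ 1.2839 (buy GBP at ask) = GBP 595.08
GBP 595.08 ÷ 0.0055655 (buy JPY at ask) = JPY 106,923

Net result: JPY -77 (no profitable arbitrage after spreads)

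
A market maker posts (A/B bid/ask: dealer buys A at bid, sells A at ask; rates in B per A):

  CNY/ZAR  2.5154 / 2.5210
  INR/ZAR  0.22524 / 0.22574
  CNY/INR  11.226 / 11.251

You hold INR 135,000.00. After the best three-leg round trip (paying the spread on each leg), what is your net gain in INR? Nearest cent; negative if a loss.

Best loop INR → ZAR → CNY → INR:
INR 135,000.00 × 0.22524 (sell INR at bid) = ZAR 30,407.40
ZAR 30,407.40 ÷ 2.5210 (buy CNY at ask) = CNY 12,061.64
CNY 12,061.64 × 11.226 (sell CNY at bid) = INR 135,404.00

Net profit: INR 404.00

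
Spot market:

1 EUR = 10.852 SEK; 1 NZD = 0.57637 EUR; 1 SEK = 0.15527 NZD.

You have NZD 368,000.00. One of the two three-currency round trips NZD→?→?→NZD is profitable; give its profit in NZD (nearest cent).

Profitable loop is NZD → SEK → EUR → NZD:
NZD 368,000.00 ÷ 0.15527 = SEK 2,370,065.05
SEK 2,370,065.05 ÷ 10.852 = EUR 218,398.92
EUR 218,398.92 ÷ 0.57637 = NZD 378,921.38
Profit = NZD 378,921.38 − NZD 368,000.00

Profit: NZD 10,921.38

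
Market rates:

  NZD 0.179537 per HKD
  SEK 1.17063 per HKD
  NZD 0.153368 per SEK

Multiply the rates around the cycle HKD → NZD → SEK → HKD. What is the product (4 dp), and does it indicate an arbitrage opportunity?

Around HKD → NZD → SEK → HKD: 1 × 0.179537 ÷ 0.153368 ÷ 1.17063 = 0.999999
Product ≈ 1 (deviation 0.000%, within rounding noise).

1.0000 (no arbitrage)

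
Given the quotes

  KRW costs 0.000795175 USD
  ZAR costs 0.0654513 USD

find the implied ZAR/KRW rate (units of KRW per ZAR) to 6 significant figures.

ZAR/KRW = 82.3106

1 ZAR × 0.0654513 = 0.0654513 USD
0.0654513 USD ÷ 0.000795175 = 82.3106 KRW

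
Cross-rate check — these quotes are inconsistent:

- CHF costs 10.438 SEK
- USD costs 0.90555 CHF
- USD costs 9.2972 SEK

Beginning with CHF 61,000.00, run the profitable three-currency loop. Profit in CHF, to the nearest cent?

Profitable loop is CHF → SEK → USD → CHF:
CHF 61,000.00 × 10.438 = SEK 636,718.00
SEK 636,718.00 ÷ 9.2972 = USD 68,484.92
USD 68,484.92 × 0.90555 = CHF 62,016.52
Profit = CHF 62,016.52 − CHF 61,000.00

Profit: CHF 1,016.52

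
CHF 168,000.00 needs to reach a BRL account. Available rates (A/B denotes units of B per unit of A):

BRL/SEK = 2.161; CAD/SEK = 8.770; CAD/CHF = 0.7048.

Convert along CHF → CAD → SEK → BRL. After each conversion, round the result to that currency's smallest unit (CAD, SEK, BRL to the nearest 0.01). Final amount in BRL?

BRL 967,360.18

CHF 168,000.00 ÷ 0.7048 = CAD 238,365.49
CAD 238,365.49 × 8.770 = SEK 2,090,465.35
SEK 2,090,465.35 ÷ 2.161 = BRL 967,360.18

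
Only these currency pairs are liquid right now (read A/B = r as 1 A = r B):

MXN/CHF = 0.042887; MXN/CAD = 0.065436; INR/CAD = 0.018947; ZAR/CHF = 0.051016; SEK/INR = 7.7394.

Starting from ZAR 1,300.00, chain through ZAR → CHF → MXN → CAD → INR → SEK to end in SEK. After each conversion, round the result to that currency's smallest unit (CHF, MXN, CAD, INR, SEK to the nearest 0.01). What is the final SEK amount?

SEK 690.07

ZAR 1,300.00 × 0.051016 = CHF 66.32
CHF 66.32 ÷ 0.042887 = MXN 1,546.39
MXN 1,546.39 × 0.065436 = CAD 101.19
CAD 101.19 ÷ 0.018947 = INR 5,340.69
INR 5,340.69 ÷ 7.7394 = SEK 690.07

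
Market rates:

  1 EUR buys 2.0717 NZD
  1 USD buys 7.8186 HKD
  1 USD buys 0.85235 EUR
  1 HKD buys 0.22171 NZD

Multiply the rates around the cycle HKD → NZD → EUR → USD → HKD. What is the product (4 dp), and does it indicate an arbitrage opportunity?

Around HKD → NZD → EUR → USD → HKD: 1 × 0.22171 ÷ 2.0717 ÷ 0.85235 × 7.8186 = 0.981679
Product < 1; profitable direction is HKD → USD → EUR → NZD → HKD.

0.9817 (arbitrage exists)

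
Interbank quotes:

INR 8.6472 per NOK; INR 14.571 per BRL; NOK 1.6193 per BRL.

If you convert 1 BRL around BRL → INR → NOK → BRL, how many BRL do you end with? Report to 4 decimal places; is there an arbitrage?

Around BRL → INR → NOK → BRL: 1 × 14.571 ÷ 8.6472 ÷ 1.6193 = 1.040607
Product > 1; profitable direction is BRL → INR → NOK → BRL.

1.0406 (arbitrage exists)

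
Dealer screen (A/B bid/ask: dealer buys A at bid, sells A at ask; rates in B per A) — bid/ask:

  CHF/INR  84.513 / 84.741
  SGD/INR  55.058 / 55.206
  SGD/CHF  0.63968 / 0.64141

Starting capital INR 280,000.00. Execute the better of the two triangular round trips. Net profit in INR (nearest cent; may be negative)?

Net profit: INR 3,628.03

Best loop INR → CHF → SGD → INR:
INR 280,000.00 ÷ 84.741 (buy CHF at ask) = CHF 3,304.19
CHF 3,304.19 ÷ 0.64141 (buy SGD at ask) = SGD 5,151.44
SGD 5,151.44 × 55.058 (sell SGD at bid) = INR 283,628.03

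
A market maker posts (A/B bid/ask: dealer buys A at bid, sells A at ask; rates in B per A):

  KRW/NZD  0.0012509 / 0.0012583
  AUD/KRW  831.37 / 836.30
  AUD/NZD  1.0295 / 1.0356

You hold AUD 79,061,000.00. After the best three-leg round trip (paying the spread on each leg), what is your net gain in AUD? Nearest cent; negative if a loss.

Best loop AUD → KRW → NZD → AUD:
AUD 79,061,000.00 × 831.37 (sell AUD at bid) = KRW 65,728,943,570
KRW 65,728,943,570 × 0.0012509 (sell KRW at bid) = NZD 82,220,335.51
NZD 82,220,335.51 ÷ 1.0356 (buy AUD at ask) = AUD 79,393,912.24

Net profit: AUD 332,912.24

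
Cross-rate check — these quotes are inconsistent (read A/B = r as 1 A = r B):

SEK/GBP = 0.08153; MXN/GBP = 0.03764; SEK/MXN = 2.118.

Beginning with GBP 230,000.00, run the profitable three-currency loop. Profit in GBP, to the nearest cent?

Profit: GBP 5,217.54

Profitable loop is GBP → MXN → SEK → GBP:
GBP 230,000.00 ÷ 0.03764 = MXN 6,110,520.72
MXN 6,110,520.72 ÷ 2.118 = SEK 2,885,042.83
SEK 2,885,042.83 × 0.08153 = GBP 235,217.54
Profit = GBP 235,217.54 − GBP 230,000.00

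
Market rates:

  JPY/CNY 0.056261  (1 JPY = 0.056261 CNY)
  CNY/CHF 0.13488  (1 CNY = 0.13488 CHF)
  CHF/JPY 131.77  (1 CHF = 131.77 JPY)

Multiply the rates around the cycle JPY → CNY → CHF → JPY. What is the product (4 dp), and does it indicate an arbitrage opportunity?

Around JPY → CNY → CHF → JPY: 1 × 0.056261 × 0.13488 × 131.77 = 0.999934
Product ≈ 1 (deviation 0.007%, within rounding noise).

0.9999 (no arbitrage)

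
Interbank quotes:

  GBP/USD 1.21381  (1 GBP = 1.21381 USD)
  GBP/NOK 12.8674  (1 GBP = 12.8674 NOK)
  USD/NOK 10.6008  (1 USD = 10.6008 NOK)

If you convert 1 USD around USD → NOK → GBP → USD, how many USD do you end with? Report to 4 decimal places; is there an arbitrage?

Around USD → NOK → GBP → USD: 1 × 10.6008 ÷ 12.8674 × 1.21381 = 0.999997
Product ≈ 1 (deviation 0.000%, within rounding noise).

1.0000 (no arbitrage)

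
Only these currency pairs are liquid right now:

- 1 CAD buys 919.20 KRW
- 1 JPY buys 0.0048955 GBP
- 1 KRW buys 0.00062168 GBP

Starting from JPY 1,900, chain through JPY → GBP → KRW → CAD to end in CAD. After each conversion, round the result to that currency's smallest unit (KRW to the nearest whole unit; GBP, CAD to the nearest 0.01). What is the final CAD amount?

CAD 16.27

JPY 1,900 × 0.0048955 = GBP 9.30
GBP 9.30 ÷ 0.00062168 = KRW 14,959
KRW 14,959 ÷ 919.20 = CAD 16.27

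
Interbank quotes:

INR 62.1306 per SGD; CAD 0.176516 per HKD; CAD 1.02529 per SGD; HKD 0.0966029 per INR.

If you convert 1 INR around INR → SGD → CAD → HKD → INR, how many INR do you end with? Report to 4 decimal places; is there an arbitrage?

0.9678 (arbitrage exists)

Around INR → SGD → CAD → HKD → INR: 1 ÷ 62.1306 × 1.02529 ÷ 0.176516 ÷ 0.0966029 = 0.967758
Product < 1; profitable direction is INR → HKD → CAD → SGD → INR.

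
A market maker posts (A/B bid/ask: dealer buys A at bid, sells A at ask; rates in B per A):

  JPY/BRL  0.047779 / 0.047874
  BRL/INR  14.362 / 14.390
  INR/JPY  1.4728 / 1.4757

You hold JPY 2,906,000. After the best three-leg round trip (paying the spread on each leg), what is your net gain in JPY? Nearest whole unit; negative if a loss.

Best loop JPY → BRL → INR → JPY:
JPY 2,906,000 × 0.047779 (sell JPY at bid) = BRL 138,845.77
BRL 138,845.77 × 14.362 (sell BRL at bid) = INR 1,994,103.01
INR 1,994,103.01 × 1.4728 (sell INR at bid) = JPY 2,936,915

Net profit: JPY 30,915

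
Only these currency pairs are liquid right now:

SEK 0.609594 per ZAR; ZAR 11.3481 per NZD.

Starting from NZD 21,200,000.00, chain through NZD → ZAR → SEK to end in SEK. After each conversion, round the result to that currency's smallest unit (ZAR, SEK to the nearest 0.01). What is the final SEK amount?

SEK 146,655,953.83

NZD 21,200,000.00 × 11.3481 = ZAR 240,579,720.00
ZAR 240,579,720.00 × 0.609594 = SEK 146,655,953.83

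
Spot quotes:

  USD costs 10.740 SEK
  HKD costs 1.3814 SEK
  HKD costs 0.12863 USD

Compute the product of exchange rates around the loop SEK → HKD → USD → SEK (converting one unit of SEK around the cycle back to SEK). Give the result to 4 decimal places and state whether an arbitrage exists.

Around SEK → HKD → USD → SEK: 1 ÷ 1.3814 × 0.12863 × 10.740 = 1.000062
Product ≈ 1 (deviation 0.006%, within rounding noise).

1.0001 (no arbitrage)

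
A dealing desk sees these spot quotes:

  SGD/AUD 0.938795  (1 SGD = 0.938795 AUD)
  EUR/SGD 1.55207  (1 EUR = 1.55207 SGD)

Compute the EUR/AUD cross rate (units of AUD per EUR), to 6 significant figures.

1 EUR × 1.55207 = 1.55207 SGD
1.55207 SGD × 0.938795 = 1.45708 AUD

EUR/AUD = 1.45708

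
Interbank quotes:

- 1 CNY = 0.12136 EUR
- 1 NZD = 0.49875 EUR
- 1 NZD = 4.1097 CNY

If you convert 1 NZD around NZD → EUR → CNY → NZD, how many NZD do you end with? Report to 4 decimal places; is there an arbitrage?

Around NZD → EUR → CNY → NZD: 1 × 0.49875 ÷ 0.12136 ÷ 4.1097 = 0.999994
Product ≈ 1 (deviation 0.001%, within rounding noise).

1.0000 (no arbitrage)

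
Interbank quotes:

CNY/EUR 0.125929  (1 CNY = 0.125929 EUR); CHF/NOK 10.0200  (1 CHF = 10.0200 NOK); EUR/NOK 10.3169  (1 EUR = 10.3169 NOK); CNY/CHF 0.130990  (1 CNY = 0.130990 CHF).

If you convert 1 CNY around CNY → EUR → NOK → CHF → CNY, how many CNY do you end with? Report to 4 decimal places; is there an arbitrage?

Around CNY → EUR → NOK → CHF → CNY: 1 × 0.125929 × 10.3169 ÷ 10.0200 ÷ 0.130990 = 0.989849
Product < 1; profitable direction is CNY → CHF → NOK → EUR → CNY.

0.9898 (arbitrage exists)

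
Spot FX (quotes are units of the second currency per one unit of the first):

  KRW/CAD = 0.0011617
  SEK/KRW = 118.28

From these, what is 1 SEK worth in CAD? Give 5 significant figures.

SEK/CAD = 0.13741

1 SEK × 118.28 = 118.28 KRW
118.28 KRW × 0.0011617 = 0.137406 CAD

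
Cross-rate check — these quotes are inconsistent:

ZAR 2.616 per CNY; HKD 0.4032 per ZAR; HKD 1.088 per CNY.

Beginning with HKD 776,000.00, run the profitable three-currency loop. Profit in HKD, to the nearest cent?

Profit: HKD 24,446.58

Profitable loop is HKD → ZAR → CNY → HKD:
HKD 776,000.00 ÷ 0.4032 = ZAR 1,924,603.17
ZAR 1,924,603.17 ÷ 2.616 = CNY 735,704.58
CNY 735,704.58 × 1.088 = HKD 800,446.58
Profit = HKD 800,446.58 − HKD 776,000.00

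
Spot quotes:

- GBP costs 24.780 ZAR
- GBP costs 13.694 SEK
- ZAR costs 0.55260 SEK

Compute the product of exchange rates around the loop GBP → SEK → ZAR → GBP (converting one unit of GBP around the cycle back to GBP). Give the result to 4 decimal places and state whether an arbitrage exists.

1.0000 (no arbitrage)

Around GBP → SEK → ZAR → GBP: 1 × 13.694 ÷ 0.55260 ÷ 24.780 = 1.000042
Product ≈ 1 (deviation 0.004%, within rounding noise).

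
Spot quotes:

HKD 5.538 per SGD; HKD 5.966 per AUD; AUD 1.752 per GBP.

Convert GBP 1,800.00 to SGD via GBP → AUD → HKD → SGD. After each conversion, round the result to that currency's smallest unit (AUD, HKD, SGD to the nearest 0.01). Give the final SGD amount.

SGD 3,397.32

GBP 1,800.00 × 1.752 = AUD 3,153.60
AUD 3,153.60 × 5.966 = HKD 18,814.38
HKD 18,814.38 ÷ 5.538 = SGD 3,397.32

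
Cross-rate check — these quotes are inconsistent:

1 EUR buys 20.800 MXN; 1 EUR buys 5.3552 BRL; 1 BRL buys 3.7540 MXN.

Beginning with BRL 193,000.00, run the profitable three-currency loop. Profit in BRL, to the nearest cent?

Profit: BRL 6,687.41

Profitable loop is BRL → EUR → MXN → BRL:
BRL 193,000.00 ÷ 5.3552 = EUR 36,039.74
EUR 36,039.74 × 20.800 = MXN 749,626.53
MXN 749,626.53 ÷ 3.7540 = BRL 199,687.41
Profit = BRL 199,687.41 − BRL 193,000.00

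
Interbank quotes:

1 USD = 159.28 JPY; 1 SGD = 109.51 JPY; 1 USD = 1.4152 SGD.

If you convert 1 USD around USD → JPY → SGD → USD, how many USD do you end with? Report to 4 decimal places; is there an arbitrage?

Around USD → JPY → SGD → USD: 1 × 159.28 ÷ 109.51 ÷ 1.4152 = 1.027755
Product > 1; profitable direction is USD → JPY → SGD → USD.

1.0278 (arbitrage exists)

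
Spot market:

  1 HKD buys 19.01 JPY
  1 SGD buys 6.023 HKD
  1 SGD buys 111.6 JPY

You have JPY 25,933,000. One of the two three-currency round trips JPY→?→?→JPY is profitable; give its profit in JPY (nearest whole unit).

Profitable loop is JPY → SGD → HKD → JPY:
JPY 25,933,000 ÷ 111.6 = SGD 232,374.55
SGD 232,374.55 × 6.023 = HKD 1,399,591.93
HKD 1,399,591.93 × 19.01 = JPY 26,606,243
Profit = JPY 26,606,243 − JPY 25,933,000

Profit: JPY 673,243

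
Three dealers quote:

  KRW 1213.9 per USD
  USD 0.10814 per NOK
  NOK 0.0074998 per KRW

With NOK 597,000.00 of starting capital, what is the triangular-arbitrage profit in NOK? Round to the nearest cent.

Profitable loop is NOK → KRW → USD → NOK:
NOK 597,000.00 ÷ 0.0074998 = KRW 79,602,123
KRW 79,602,123 ÷ 1213.9 = USD 65,575.52
USD 65,575.52 ÷ 0.10814 = NOK 606,394.67
Profit = NOK 606,394.67 − NOK 597,000.00

Profit: NOK 9,394.67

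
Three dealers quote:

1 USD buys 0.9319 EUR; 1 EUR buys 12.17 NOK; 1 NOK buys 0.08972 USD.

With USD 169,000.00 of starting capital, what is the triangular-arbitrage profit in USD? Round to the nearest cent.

Profitable loop is USD → EUR → NOK → USD:
USD 169,000.00 × 0.9319 = EUR 157,491.10
EUR 157,491.10 × 12.17 = NOK 1,916,666.69
NOK 1,916,666.69 × 0.08972 = USD 171,963.34
Profit = USD 171,963.34 − USD 169,000.00

Profit: USD 2,963.34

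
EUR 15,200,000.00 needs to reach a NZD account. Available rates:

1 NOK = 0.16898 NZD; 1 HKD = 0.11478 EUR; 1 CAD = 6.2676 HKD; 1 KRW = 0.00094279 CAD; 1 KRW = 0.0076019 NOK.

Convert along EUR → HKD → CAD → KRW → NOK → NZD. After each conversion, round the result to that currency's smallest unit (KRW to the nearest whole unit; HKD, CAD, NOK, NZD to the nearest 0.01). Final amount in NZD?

EUR 15,200,000.00 ÷ 0.11478 = HKD 132,427,252.13
HKD 132,427,252.13 ÷ 6.2676 = CAD 21,128,861.47
CAD 21,128,861.47 ÷ 0.00094279 = KRW 22,410,994,463
KRW 22,410,994,463 × 0.0076019 = NOK 170,366,138.81
NOK 170,366,138.81 × 0.16898 = NZD 28,788,470.14

NZD 28,788,470.14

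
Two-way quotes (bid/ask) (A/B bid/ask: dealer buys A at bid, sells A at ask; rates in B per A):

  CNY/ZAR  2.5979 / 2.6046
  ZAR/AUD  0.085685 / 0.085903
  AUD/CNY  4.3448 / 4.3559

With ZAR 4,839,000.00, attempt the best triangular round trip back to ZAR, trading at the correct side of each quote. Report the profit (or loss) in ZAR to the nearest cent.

Best loop ZAR → CNY → AUD → ZAR:
ZAR 4,839,000.00 ÷ 2.6046 (buy CNY at ask) = CNY 1,857,866.85
CNY 1,857,866.85 ÷ 4.3559 (buy AUD at ask) = AUD 426,517.33
AUD 426,517.33 ÷ 0.085903 (buy ZAR at ask) = ZAR 4,965,104.05

Net profit: ZAR 126,104.05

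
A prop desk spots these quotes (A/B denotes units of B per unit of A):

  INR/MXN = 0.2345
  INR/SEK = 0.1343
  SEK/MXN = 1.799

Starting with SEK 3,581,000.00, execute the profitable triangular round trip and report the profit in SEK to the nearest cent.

Profitable loop is SEK → MXN → INR → SEK:
SEK 3,581,000.00 × 1.799 = MXN 6,442,219.00
MXN 6,442,219.00 ÷ 0.2345 = INR 27,472,149.25
INR 27,472,149.25 × 0.1343 = SEK 3,689,509.64
Profit = SEK 3,689,509.64 − SEK 3,581,000.00

Profit: SEK 108,509.64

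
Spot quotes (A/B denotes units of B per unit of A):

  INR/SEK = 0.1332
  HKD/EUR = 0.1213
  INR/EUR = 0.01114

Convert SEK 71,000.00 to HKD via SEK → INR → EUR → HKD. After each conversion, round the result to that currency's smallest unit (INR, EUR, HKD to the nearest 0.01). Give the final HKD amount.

SEK 71,000.00 ÷ 0.1332 = INR 533,033.03
INR 533,033.03 × 0.01114 = EUR 5,937.99
EUR 5,937.99 ÷ 0.1213 = HKD 48,952.93

HKD 48,952.93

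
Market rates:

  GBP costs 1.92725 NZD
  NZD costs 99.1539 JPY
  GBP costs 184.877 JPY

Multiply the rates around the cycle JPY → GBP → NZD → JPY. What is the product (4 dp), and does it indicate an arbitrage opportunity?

1.0336 (arbitrage exists)

Around JPY → GBP → NZD → JPY: 1 ÷ 184.877 × 1.92725 × 99.1539 = 1.033630
Product > 1; profitable direction is JPY → GBP → NZD → JPY.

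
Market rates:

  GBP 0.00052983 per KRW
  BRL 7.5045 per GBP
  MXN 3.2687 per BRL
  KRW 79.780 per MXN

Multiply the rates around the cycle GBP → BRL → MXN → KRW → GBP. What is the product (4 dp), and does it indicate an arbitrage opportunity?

Around GBP → BRL → MXN → KRW → GBP: 1 × 7.5045 × 3.2687 × 79.780 × 0.00052983 = 1.036877
Product > 1; profitable direction is GBP → BRL → MXN → KRW → GBP.

1.0369 (arbitrage exists)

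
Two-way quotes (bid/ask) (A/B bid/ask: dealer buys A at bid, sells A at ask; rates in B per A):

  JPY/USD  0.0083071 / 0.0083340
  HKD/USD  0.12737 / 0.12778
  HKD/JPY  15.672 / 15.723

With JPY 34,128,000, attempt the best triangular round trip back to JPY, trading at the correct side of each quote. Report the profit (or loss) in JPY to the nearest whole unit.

Net profit: JPY 643,371

Best loop JPY → USD → HKD → JPY:
JPY 34,128,000 × 0.0083071 (sell JPY at bid) = USD 283,504.71
USD 283,504.71 ÷ 0.12778 (buy HKD at ask) = HKD 2,218,693.92
HKD 2,218,693.92 × 15.672 (sell HKD at bid) = JPY 34,771,371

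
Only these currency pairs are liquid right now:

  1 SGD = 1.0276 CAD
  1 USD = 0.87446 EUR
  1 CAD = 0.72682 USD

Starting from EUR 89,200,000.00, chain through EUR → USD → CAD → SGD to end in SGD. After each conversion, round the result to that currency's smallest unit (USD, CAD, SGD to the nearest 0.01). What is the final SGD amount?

SGD 136,575,859.06

EUR 89,200,000.00 ÷ 0.87446 = USD 102,005,809.30
USD 102,005,809.30 ÷ 0.72682 = CAD 140,345,352.77
CAD 140,345,352.77 ÷ 1.0276 = SGD 136,575,859.06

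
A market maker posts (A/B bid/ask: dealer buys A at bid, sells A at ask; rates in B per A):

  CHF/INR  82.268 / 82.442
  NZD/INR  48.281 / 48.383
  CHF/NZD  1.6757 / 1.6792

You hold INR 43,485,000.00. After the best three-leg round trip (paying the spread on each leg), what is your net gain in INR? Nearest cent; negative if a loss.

Net profit: INR 547,687.68

Best loop INR → NZD → CHF → INR:
INR 43,485,000.00 ÷ 48.383 (buy NZD at ask) = NZD 898,766.10
NZD 898,766.10 ÷ 1.6792 (buy CHF at ask) = CHF 535,234.69
CHF 535,234.69 × 82.268 (sell CHF at bid) = INR 44,032,687.68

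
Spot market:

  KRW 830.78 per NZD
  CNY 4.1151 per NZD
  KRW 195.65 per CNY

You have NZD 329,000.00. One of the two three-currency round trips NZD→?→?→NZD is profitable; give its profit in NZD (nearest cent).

Profit: NZD 10,485.86

Profitable loop is NZD → KRW → CNY → NZD:
NZD 329,000.00 × 830.78 = KRW 273,326,620
KRW 273,326,620 ÷ 195.65 = CNY 1,397,018.25
CNY 1,397,018.25 ÷ 4.1151 = NZD 339,485.86
Profit = NZD 339,485.86 − NZD 329,000.00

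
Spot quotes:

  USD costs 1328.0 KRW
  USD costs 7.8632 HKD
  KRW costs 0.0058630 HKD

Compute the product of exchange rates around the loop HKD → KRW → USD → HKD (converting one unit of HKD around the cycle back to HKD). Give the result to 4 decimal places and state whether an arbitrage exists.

Around HKD → KRW → USD → HKD: 1 ÷ 0.0058630 ÷ 1328.0 × 7.8632 = 1.009907
Product > 1; profitable direction is HKD → KRW → USD → HKD.

1.0099 (arbitrage exists)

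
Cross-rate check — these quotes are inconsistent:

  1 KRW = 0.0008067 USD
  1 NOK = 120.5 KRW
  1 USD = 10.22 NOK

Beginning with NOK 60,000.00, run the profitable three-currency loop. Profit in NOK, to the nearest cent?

Profitable loop is NOK → USD → KRW → NOK:
NOK 60,000.00 ÷ 10.22 = USD 5,870.84
USD 5,870.84 ÷ 0.0008067 = KRW 7,277,602
KRW 7,277,602 ÷ 120.5 = NOK 60,395.04
Profit = NOK 60,395.04 − NOK 60,000.00

Profit: NOK 395.04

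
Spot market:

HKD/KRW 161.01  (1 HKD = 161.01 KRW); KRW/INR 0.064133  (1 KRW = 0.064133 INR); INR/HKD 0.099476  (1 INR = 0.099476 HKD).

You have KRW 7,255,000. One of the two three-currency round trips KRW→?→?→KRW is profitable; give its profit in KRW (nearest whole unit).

Profit: KRW 197,297

Profitable loop is KRW → INR → HKD → KRW:
KRW 7,255,000 × 0.064133 = INR 465,284.91
INR 465,284.91 × 0.099476 = HKD 46,284.68
HKD 46,284.68 × 161.01 = KRW 7,452,297
Profit = KRW 7,452,297 − KRW 7,255,000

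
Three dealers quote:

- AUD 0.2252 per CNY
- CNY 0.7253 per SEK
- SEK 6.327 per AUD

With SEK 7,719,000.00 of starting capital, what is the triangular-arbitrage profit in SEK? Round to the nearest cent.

Profitable loop is SEK → CNY → AUD → SEK:
SEK 7,719,000.00 × 0.7253 = CNY 5,598,590.70
CNY 5,598,590.70 × 0.2252 = AUD 1,260,802.63
AUD 1,260,802.63 × 6.327 = SEK 7,977,098.21
Profit = SEK 7,977,098.21 − SEK 7,719,000.00

Profit: SEK 258,098.21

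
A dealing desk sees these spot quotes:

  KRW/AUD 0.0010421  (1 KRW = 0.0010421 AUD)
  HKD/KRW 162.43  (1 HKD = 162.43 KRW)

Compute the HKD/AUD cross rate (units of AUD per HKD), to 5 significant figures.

1 HKD × 162.43 = 162.43 KRW
162.43 KRW × 0.0010421 = 0.169268 AUD

HKD/AUD = 0.16927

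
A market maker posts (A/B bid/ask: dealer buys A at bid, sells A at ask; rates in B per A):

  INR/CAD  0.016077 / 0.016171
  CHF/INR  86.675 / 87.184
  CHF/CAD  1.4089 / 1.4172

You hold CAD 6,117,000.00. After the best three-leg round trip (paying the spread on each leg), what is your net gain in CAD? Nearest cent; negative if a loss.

Net result: CAD -4,132.50 (no profitable arbitrage after spreads)

Best loop CAD → INR → CHF → CAD:
CAD 6,117,000.00 ÷ 0.016171 (buy INR at ask) = INR 378,269,742.13
INR 378,269,742.13 ÷ 87.184 (buy CHF at ask) = CHF 4,338,751.86
CHF 4,338,751.86 × 1.4089 (sell CHF at bid) = CAD 6,112,867.50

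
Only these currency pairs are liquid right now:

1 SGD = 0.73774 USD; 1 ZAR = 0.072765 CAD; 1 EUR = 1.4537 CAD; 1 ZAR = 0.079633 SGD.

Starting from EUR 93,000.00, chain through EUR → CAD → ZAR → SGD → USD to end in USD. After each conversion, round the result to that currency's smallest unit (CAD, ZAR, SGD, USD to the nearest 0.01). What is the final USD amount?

USD 109,151.98

EUR 93,000.00 × 1.4537 = CAD 135,194.10
CAD 135,194.10 ÷ 0.072765 = ZAR 1,857,955.06
ZAR 1,857,955.06 × 0.079633 = SGD 147,954.54
SGD 147,954.54 × 0.73774 = USD 109,151.98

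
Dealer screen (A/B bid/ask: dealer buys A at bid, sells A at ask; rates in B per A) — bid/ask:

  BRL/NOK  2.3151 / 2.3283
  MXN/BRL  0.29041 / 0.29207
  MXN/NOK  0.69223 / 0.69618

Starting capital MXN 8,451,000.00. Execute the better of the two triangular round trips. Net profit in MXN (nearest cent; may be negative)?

Best loop MXN → NOK → BRL → MXN:
MXN 8,451,000.00 × 0.69223 (sell MXN at bid) = NOK 5,850,035.73
NOK 5,850,035.73 ÷ 2.3283 (buy BRL at ask) = BRL 2,512,578.16
BRL 2,512,578.16 ÷ 0.29207 (buy MXN at ask) = MXN 8,602,657.45

Net profit: MXN 151,657.45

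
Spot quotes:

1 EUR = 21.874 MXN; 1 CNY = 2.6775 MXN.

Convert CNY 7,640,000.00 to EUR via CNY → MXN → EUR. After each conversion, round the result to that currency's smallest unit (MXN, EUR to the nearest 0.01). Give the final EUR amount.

EUR 935,178.75

CNY 7,640,000.00 × 2.6775 = MXN 20,456,100.00
MXN 20,456,100.00 ÷ 21.874 = EUR 935,178.75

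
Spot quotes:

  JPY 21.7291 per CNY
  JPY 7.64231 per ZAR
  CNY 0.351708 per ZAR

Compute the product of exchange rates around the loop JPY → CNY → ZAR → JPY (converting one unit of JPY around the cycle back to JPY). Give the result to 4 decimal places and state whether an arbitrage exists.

Around JPY → CNY → ZAR → JPY: 1 ÷ 21.7291 ÷ 0.351708 × 7.64231 = 1.000002
Product ≈ 1 (deviation 0.000%, within rounding noise).

1.0000 (no arbitrage)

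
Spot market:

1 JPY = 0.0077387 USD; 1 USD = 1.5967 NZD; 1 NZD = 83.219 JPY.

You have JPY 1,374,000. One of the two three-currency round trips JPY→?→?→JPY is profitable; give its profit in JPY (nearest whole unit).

Profitable loop is JPY → USD → NZD → JPY:
JPY 1,374,000 × 0.0077387 = USD 10,632.97
USD 10,632.97 × 1.5967 = NZD 16,977.67
NZD 16,977.67 × 83.219 = JPY 1,412,865
Profit = JPY 1,412,865 − JPY 1,374,000

Profit: JPY 38,865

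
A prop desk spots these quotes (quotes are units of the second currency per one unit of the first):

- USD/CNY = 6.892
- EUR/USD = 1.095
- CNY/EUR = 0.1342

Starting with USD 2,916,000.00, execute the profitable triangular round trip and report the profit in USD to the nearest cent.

Profit: USD 37,244.63

Profitable loop is USD → CNY → EUR → USD:
USD 2,916,000.00 × 6.892 = CNY 20,097,072.00
CNY 20,097,072.00 × 0.1342 = EUR 2,697,027.06
EUR 2,697,027.06 × 1.095 = USD 2,953,244.63
Profit = USD 2,953,244.63 − USD 2,916,000.00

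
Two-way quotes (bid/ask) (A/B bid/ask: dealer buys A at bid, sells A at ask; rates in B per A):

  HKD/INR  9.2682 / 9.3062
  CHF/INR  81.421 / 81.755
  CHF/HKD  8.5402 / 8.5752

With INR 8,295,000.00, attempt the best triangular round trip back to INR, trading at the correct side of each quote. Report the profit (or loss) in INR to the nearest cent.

Net profit: INR 168,230.76

Best loop INR → HKD → CHF → INR:
INR 8,295,000.00 ÷ 9.3062 (buy HKD at ask) = HKD 891,341.26
HKD 891,341.26 ÷ 8.5752 (buy CHF at ask) = CHF 103,944.08
CHF 103,944.08 × 81.421 (sell CHF at bid) = INR 8,463,230.76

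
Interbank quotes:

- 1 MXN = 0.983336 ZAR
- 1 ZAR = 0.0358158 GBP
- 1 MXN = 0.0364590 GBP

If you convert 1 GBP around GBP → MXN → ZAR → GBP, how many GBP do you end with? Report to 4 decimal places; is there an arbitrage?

Around GBP → MXN → ZAR → GBP: 1 ÷ 0.0364590 × 0.983336 × 0.0358158 = 0.965988
Product < 1; profitable direction is GBP → ZAR → MXN → GBP.

0.9660 (arbitrage exists)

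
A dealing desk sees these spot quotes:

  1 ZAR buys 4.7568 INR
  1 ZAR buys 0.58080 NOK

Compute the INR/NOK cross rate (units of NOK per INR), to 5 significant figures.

INR/NOK = 0.12210

1 INR ÷ 4.7568 = 0.210225 ZAR
0.210225 ZAR × 0.58080 = 0.122099 NOK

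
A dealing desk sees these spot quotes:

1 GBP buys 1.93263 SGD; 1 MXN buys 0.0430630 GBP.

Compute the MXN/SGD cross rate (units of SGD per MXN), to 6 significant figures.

MXN/SGD = 0.0832248

1 MXN × 0.0430630 = 0.043063 GBP
0.043063 GBP × 1.93263 = 0.0832248 SGD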